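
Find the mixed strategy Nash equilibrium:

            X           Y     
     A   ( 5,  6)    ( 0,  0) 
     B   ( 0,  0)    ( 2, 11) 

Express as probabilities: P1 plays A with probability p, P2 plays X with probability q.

p = 0.6471, q = 0.2857

Work:
Find probabilities that make opponent indifferent:
P2 chooses q to make P1 indifferent between A and B
P1 chooses p to make P2 indifferent between X and Y
Mixed NE: P1 plays (A: 0.6471, B: 0.3529), P2 plays (X: 0.2857, Y: 0.7143)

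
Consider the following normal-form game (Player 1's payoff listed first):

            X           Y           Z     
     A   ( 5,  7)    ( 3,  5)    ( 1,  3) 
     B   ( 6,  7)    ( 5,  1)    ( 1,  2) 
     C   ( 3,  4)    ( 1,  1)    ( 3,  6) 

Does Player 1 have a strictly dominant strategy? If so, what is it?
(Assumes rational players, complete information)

No strictly dominant strategy exists for Player 1

Work:
A strategy strictly dominates another if it gives a strictly higher payoff against every opponent action. Compare each pair of P1's strategies column-by-column:
  A vs B: [5 vs 6, 3 vs 5, 1 vs 1] → A does not strictly dominate B (column X: 5 ≤ 6)
  A vs C: [5 vs 3, 3 vs 1, 1 vs 3] → A does not strictly dominate C (column Z: 1 ≤ 3)
  B vs A: [6 vs 5, 5 vs 3, 1 vs 1] → B does not strictly dominate A (column Z: 1 ≤ 1)
  B vs C: [6 vs 3, 5 vs 1, 1 vs 3] → B does not strictly dominate C (column Z: 1 ≤ 3)
  C vs A: [3 vs 5, 1 vs 3, 3 vs 1] → C does not strictly dominate A (column X: 3 ≤ 5)
  C vs B: [3 vs 6, 1 vs 5, 3 vs 1] → C does not strictly dominate B (column X: 3 ≤ 6)
No single strategy strictly dominates all others → no strictly dominant strategy.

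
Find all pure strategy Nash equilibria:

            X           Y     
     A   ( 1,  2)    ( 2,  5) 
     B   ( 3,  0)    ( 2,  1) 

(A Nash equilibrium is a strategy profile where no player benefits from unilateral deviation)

Nash equilibrium: (A, Y), (B, Y)

Work:
Best responses:
  P1 vs X: payoffs [1, 3] → best response B (payoff 3)
  P1 vs Y: payoffs [2, 2] → best response A/B (payoff 2)
  P2 vs A: payoffs [2, 5] → best response Y (payoff 5)
  P2 vs B: payoffs [0, 1] → best response Y (payoff 1)
Mutual best responses: (A,Y), (B,Y) → Nash equilibria.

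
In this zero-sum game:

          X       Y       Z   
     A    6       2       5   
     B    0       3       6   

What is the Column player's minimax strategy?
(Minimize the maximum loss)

Column should play Y, value = 3

Work:
Column player minimizes Row's maximum payoff:
Column X: max payoff to Row = 6
Column Y: max payoff to Row = 3
Column Z: max payoff to Row = 6
Minimum is 3, achieved by column Y.
Minimax strategy: Y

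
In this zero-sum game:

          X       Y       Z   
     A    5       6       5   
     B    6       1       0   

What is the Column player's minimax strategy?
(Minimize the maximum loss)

Column should play Z, value = 5

Work:
Column player minimizes Row's maximum payoff:
Column X: max payoff to Row = 6
Column Y: max payoff to Row = 6
Column Z: max payoff to Row = 5
Minimum is 5, achieved by column Z.
Minimax strategy: Z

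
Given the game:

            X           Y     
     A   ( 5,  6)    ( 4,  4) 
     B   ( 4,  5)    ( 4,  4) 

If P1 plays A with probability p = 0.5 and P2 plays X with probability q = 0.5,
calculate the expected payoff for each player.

E[P1] = 4.25, E[P2] = 4.75

Work:
E[P1] = p·q·π₁(A,X) + p·(1-q)·π₁(A,Y) + (1-p)·q·π₁(B,X) + (1-p)·(1-q)·π₁(B,Y)
= 0.5·0.5·5 + 0.5·0.5·4 + 0.5·0.5·4 + 0.5·0.5·4
= 4.25

E[P2] = 4.75 (similar calculation)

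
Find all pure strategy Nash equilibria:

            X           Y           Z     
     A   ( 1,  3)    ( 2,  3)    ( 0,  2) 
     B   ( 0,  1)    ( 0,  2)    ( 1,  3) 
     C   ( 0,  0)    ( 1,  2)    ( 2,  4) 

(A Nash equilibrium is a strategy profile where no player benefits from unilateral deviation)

Nash equilibrium: (A, X), (A, Y), (C, Z)

Work:
Best responses:
  P1 vs X: payoffs [1, 0, 0] → best response A (payoff 1)
  P1 vs Y: payoffs [2, 0, 1] → best response A (payoff 2)
  P1 vs Z: payoffs [0, 1, 2] → best response C (payoff 2)
  P2 vs A: payoffs [3, 3, 2] → best response X/Y (payoff 3)
  P2 vs B: payoffs [1, 2, 3] → best response Z (payoff 3)
  P2 vs C: payoffs [0, 2, 4] → best response Z (payoff 4)
Mutual best responses: (A,X), (A,Y), (C,Z) → Nash equilibria.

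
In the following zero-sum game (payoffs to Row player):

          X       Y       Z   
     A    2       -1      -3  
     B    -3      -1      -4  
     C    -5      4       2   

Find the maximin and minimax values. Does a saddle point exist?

Maximin = -3, Minimax = 2, Saddle: False

Work:
Row minimums: [-3, -4, -5] → maximin = -3
Column maximums: [2, 4, 2] → minimax = 2
No saddle point (maximin ≠ minimax). Mixed strategy needed.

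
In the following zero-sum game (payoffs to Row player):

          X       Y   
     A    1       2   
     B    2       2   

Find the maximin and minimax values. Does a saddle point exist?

Maximin = 2, Minimax = 2, Saddle: True

Work:
Row minimums: [1, 2] → maximin = 2
Column maximums: [2, 2] → minimax = 2
Saddle point exists! Game value = 2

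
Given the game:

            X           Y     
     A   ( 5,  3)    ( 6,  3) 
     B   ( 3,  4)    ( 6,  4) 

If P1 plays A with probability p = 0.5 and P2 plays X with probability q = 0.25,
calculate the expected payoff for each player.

E[P1] = 5.5, E[P2] = 3.5

Work:
E[P1] = p·q·π₁(A,X) + p·(1-q)·π₁(A,Y) + (1-p)·q·π₁(B,X) + (1-p)·(1-q)·π₁(B,Y)
= 0.5·0.25·5 + 0.5·0.75·6 + 0.5·0.25·3 + 0.5·0.75·6
= 5.5

E[P2] = 3.5 (similar calculation)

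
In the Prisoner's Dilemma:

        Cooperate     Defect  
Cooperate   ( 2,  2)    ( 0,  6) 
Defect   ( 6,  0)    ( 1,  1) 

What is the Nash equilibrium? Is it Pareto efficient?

(Defect, Defect) is NE; not Pareto efficient

Work:
Defect dominates Cooperate for both players:
If P2 cooperates: Defect (6) > Cooperate (2)
If P2 defects: Defect (1) > Cooperate (0)
NE: (Defect, Defect) with payoff (1, 1)
But (Cooperate, Cooperate) = (2, 2) Pareto dominates (1, 1)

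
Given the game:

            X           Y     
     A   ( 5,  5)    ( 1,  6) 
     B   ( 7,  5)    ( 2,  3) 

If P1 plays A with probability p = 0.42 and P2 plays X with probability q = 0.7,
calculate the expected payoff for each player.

E[P1] = 4.786, E[P2] = 4.778

Work:
E[P1] = p·q·π₁(A,X) + p·(1-q)·π₁(A,Y) + (1-p)·q·π₁(B,X) + (1-p)·(1-q)·π₁(B,Y)
= 0.42·0.7·5 + 0.42·0.3·1 + 0.58·0.7·7 + 0.58·0.3·2
= 4.786

E[P2] = 4.778 (similar calculation)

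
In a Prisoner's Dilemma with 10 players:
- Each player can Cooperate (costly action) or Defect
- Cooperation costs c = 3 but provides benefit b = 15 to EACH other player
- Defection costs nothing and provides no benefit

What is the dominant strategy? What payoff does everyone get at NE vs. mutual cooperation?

Dominant: Defect; NE payoff = 0; Coop payoff = 132

Work:
Defect dominates (saves cost c = 3, benefit to others is external)
NE: All defect → everyone gets 0
If all cooperate: each receives (9)×15 - 3 = 132
Social dilemma: 132 > 0 but NE gives 0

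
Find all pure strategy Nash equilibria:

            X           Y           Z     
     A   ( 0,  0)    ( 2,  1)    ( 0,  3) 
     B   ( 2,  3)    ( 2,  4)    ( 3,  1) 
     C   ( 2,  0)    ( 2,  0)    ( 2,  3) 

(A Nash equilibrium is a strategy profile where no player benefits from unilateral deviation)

Nash equilibrium: (B, Y)

Work:
Best responses:
  P1 vs X: payoffs [0, 2, 2] → best response B/C (payoff 2)
  P1 vs Y: payoffs [2, 2, 2] → best response A/B/C (payoff 2)
  P1 vs Z: payoffs [0, 3, 2] → best response B (payoff 3)
  P2 vs A: payoffs [0, 1, 3] → best response Z (payoff 3)
  P2 vs B: payoffs [3, 4, 1] → best response Y (payoff 4)
  P2 vs C: payoffs [0, 0, 3] → best response Z (payoff 3)
Mutual best responses: (B,Y) → Nash equilibria.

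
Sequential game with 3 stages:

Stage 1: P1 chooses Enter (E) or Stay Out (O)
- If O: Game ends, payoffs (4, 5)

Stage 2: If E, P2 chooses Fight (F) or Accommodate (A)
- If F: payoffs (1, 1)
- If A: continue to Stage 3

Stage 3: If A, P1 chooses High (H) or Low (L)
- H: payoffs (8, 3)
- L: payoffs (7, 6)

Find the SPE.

SPE: (E, A, H); Outcome (8, 3)

Work:
Stage 3: P1 chooses H (8 vs 7)
Stage 2: P2: F->1, A->3 (anticipating H). Choose A
Stage 1: P1: O->4, E->8 (anticipating A, H). Choose E
SPE path: E -> A -> H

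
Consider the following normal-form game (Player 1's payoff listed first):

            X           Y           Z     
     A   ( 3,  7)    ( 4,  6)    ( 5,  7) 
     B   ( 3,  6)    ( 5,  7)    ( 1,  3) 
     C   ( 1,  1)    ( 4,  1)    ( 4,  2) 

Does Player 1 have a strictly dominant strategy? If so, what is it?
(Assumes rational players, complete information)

No strictly dominant strategy exists for Player 1

Work:
A strategy strictly dominates another if it gives a strictly higher payoff against every opponent action. Compare each pair of P1's strategies column-by-column:
  A vs B: [3 vs 3, 4 vs 5, 5 vs 1] → A does not strictly dominate B (column X: 3 ≤ 3)
  A vs C: [3 vs 1, 4 vs 4, 5 vs 4] → A does not strictly dominate C (column Y: 4 ≤ 4)
  B vs A: [3 vs 3, 5 vs 4, 1 vs 5] → B does not strictly dominate A (column X: 3 ≤ 3)
  B vs C: [3 vs 1, 5 vs 4, 1 vs 4] → B does not strictly dominate C (column Z: 1 ≤ 4)
  C vs A: [1 vs 3, 4 vs 4, 4 vs 5] → C does not strictly dominate A (column X: 1 ≤ 3)
  C vs B: [1 vs 3, 4 vs 5, 4 vs 1] → C does not strictly dominate B (column X: 1 ≤ 3)
No single strategy strictly dominates all others → no strictly dominant strategy.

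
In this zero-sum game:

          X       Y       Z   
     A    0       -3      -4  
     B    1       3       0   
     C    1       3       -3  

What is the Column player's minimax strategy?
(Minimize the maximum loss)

Column should play Z, value = 0

Work:
Column player minimizes Row's maximum payoff:
Column X: max payoff to Row = 1
Column Y: max payoff to Row = 3
Column Z: max payoff to Row = 0
Minimum is 0, achieved by column Z.
Minimax strategy: Z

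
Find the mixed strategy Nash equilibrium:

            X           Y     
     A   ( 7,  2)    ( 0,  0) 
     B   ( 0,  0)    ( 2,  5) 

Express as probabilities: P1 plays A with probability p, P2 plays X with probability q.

p = 0.7143, q = 0.2222

Work:
Find probabilities that make opponent indifferent:
P2 chooses q to make P1 indifferent between A and B
P1 chooses p to make P2 indifferent between X and Y
Mixed NE: P1 plays (A: 0.7143, B: 0.2857), P2 plays (X: 0.2222, Y: 0.7778)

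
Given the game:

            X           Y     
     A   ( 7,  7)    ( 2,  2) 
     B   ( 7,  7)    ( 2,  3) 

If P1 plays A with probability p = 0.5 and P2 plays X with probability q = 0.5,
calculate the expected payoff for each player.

E[P1] = 4.5, E[P2] = 4.75

Work:
E[P1] = p·q·π₁(A,X) + p·(1-q)·π₁(A,Y) + (1-p)·q·π₁(B,X) + (1-p)·(1-q)·π₁(B,Y)
= 0.5·0.5·7 + 0.5·0.5·2 + 0.5·0.5·7 + 0.5·0.5·2
= 4.5

E[P2] = 4.75 (similar calculation)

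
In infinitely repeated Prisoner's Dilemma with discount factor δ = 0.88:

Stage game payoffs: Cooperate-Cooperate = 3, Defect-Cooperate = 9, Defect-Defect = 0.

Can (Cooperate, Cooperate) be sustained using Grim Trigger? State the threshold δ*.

δ* = 0.6667; since δ = 0.88 ≥ 0.6667, cooperation can be sustained

Work:
For Grim Trigger:
Cooperate forever: 3/(1-δ)
Defect then punished: 9 + 0·δ/(1-δ)
Need: 3/(1-δ) ≥ 9 + 0·δ/(1-δ)
Solving: δ ≥ (T-R)/(T-P) = (9-3)/(9-0) = 0.6667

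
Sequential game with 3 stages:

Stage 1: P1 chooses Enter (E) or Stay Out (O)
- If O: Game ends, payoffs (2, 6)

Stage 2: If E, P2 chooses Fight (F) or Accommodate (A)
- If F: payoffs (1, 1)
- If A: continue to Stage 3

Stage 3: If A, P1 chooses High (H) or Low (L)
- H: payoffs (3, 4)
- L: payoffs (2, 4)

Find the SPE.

SPE: (E, A, H); Outcome (3, 4)

Work:
Stage 3: P1 chooses H (3 vs 2)
Stage 2: P2: F->1, A->4 (anticipating H). Choose A
Stage 1: P1: O->2, E->3 (anticipating A, H). Choose E
SPE path: E -> A -> H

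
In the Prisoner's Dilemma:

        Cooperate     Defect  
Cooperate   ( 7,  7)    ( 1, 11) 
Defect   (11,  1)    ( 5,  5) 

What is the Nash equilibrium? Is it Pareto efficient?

(Defect, Defect) is NE; not Pareto efficient

Work:
Defect dominates Cooperate for both players:
If P2 cooperates: Defect (11) > Cooperate (7)
If P2 defects: Defect (5) > Cooperate (1)
NE: (Defect, Defect) with payoff (5, 5)
But (Cooperate, Cooperate) = (7, 7) Pareto dominates (5, 5)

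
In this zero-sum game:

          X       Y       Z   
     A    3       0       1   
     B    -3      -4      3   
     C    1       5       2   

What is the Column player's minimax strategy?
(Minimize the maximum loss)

Column should play X or Z (all achieve the minimum), value = 3

Work:
Column player minimizes Row's maximum payoff:
Column X: max payoff to Row = 3
Column Y: max payoff to Row = 5
Column Z: max payoff to Row = 3
Minimum is 3, achieved by columns X, Z (tied).
Each of X or Z is a minimax strategy.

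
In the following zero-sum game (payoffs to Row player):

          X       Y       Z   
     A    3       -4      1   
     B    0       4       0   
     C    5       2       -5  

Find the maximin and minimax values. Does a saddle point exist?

Maximin = 0, Minimax = 1, Saddle: False

Work:
Row minimums: [-4, 0, -5] → maximin = 0
Column maximums: [5, 4, 1] → minimax = 1
No saddle point (maximin ≠ minimax). Mixed strategy needed.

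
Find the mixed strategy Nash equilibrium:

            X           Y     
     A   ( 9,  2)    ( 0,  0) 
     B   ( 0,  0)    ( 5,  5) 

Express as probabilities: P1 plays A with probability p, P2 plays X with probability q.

p = 0.7143, q = 0.3571

Work:
Find probabilities that make opponent indifferent:
P2 chooses q to make P1 indifferent between A and B
P1 chooses p to make P2 indifferent between X and Y
Mixed NE: P1 plays (A: 0.7143, B: 0.2857), P2 plays (X: 0.3571, Y: 0.6429)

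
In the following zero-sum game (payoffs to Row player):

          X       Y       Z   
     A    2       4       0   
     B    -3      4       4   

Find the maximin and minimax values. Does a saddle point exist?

Maximin = 0, Minimax = 2, Saddle: False

Work:
Row minimums: [0, -3] → maximin = 0
Column maximums: [2, 4, 4] → minimax = 2
No saddle point (maximin ≠ minimax). Mixed strategy needed.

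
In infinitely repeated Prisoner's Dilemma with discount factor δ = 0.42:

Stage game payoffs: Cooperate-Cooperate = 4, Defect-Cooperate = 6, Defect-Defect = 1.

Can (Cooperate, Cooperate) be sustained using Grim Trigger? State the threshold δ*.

δ* = 0.4; since δ = 0.42 ≥ 0.4, cooperation can be sustained

Work:
For Grim Trigger:
Cooperate forever: 4/(1-δ)
Defect then punished: 6 + 1·δ/(1-δ)
Need: 4/(1-δ) ≥ 6 + 1·δ/(1-δ)
Solving: δ ≥ (T-R)/(T-P) = (6-4)/(6-1) = 0.4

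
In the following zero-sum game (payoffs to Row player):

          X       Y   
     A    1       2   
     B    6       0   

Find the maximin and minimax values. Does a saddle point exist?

Maximin = 1, Minimax = 2, Saddle: False

Work:
Row minimums: [1, 0] → maximin = 1
Column maximums: [6, 2] → minimax = 2
No saddle point (maximin ≠ minimax). Mixed strategy needed.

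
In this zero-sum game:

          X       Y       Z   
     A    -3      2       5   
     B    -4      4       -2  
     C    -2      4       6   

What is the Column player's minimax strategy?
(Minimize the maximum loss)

Column should play X, value = -2

Work:
Column player minimizes Row's maximum payoff:
Column X: max payoff to Row = -2
Column Y: max payoff to Row = 4
Column Z: max payoff to Row = 6
Minimum is -2, achieved by column X.
Minimax strategy: X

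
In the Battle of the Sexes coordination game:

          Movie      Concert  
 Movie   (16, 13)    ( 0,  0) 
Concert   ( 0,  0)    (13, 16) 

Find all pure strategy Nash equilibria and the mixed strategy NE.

Pure NE: (Movie, Movie) and (Concert, Concert); Mixed NE: p = 0.5517, q = 0.4483

Work:
Check pure NE:
(Movie, Movie): (16, 13) - no unilateral deviation beneficial
(Concert, Concert): (13, 16) - no unilateral deviation beneficial
Mixed NE: P1 plays Movie with p = 0.5517, P2 plays Movie with q = 0.4483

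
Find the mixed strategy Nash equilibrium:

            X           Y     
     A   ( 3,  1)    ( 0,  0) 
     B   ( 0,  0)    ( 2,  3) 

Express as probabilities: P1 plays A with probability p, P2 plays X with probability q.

p = 0.75, q = 0.4

Work:
Find probabilities that make opponent indifferent:
P2 chooses q to make P1 indifferent between A and B
P1 chooses p to make P2 indifferent between X and Y
Mixed NE: P1 plays (A: 0.75, B: 0.25), P2 plays (X: 0.4, Y: 0.6)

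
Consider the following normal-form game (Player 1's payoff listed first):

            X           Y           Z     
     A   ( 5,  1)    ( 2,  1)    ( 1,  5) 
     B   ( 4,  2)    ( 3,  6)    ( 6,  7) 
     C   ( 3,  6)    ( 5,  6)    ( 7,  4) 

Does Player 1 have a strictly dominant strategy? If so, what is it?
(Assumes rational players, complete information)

No strictly dominant strategy exists for Player 1

Work:
A strategy strictly dominates another if it gives a strictly higher payoff against every opponent action. Compare each pair of P1's strategies column-by-column:
  A vs B: [5 vs 4, 2 vs 3, 1 vs 6] → A does not strictly dominate B (column Y: 2 ≤ 3)
  A vs C: [5 vs 3, 2 vs 5, 1 vs 7] → A does not strictly dominate C (column Y: 2 ≤ 5)
  B vs A: [4 vs 5, 3 vs 2, 6 vs 1] → B does not strictly dominate A (column X: 4 ≤ 5)
  B vs C: [4 vs 3, 3 vs 5, 6 vs 7] → B does not strictly dominate C (column Y: 3 ≤ 5)
  C vs A: [3 vs 5, 5 vs 2, 7 vs 1] → C does not strictly dominate A (column X: 3 ≤ 5)
  C vs B: [3 vs 4, 5 vs 3, 7 vs 6] → C does not strictly dominate B (column X: 3 ≤ 4)
No single strategy strictly dominates all others → no strictly dominant strategy.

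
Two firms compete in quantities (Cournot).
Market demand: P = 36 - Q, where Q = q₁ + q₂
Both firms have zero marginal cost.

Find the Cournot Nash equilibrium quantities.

q₁* = q₂* = 12.0; P* = 12.0

Work:
Profit: π_i = P·q_i = (a - q_i - q_j)·q_i
FOC: ∂π_i/∂q_i = a - 2q_i - q_j = 0
Reaction function: q_i = (36 - q_j)/2
Symmetry: q* = 36/3 = 12.0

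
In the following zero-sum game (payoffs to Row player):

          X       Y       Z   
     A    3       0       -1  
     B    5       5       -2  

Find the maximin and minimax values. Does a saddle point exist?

Maximin = -1, Minimax = -1, Saddle: True

Work:
Row minimums: [-1, -2] → maximin = -1
Column maximums: [5, 5, -1] → minimax = -1
Saddle point exists! Game value = -1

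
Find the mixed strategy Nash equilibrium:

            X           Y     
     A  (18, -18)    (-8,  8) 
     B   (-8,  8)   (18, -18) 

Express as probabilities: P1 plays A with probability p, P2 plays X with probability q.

p = 0.5, q = 0.5

Work:
Find probabilities that make opponent indifferent:
P2 chooses q to make P1 indifferent between A and B
P1 chooses p to make P2 indifferent between X and Y
Mixed NE: P1 plays (A: 0.5, B: 0.5), P2 plays (X: 0.5, Y: 0.5)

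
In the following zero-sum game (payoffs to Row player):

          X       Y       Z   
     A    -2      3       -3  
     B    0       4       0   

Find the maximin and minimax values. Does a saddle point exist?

Maximin = 0, Minimax = 0, Saddle: True

Work:
Row minimums: [-3, 0] → maximin = 0
Column maximums: [0, 4, 0] → minimax = 0
Saddle point exists! Game value = 0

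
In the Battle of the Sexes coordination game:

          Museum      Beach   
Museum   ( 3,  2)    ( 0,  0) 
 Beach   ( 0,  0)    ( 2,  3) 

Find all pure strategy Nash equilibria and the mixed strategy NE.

Pure NE: (Museum, Museum) and (Beach, Beach); Mixed NE: p = 0.6, q = 0.4

Work:
Check pure NE:
(Museum, Museum): (3, 2) - no unilateral deviation beneficial
(Beach, Beach): (2, 3) - no unilateral deviation beneficial
Mixed NE: P1 plays Museum with p = 0.6, P2 plays Museum with q = 0.4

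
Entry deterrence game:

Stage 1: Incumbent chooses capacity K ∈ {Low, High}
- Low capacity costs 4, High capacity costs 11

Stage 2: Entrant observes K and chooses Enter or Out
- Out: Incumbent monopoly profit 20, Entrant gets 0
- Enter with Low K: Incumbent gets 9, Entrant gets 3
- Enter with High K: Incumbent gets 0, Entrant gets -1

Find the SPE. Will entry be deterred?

SPE: (High, Enter|Low, Out|High); Entry deterred. Incumbent net profit = 9

Work:
After Low K: Entrant enters (3 > 0)
After High K: Entrant stays out (-1 < 0)
Incumbent: Low → 9−4=5, High → 20−11=9
Incumbent chooses High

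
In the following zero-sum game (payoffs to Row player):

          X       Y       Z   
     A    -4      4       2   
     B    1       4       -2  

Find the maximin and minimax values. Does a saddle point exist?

Maximin = -2, Minimax = 1, Saddle: False

Work:
Row minimums: [-4, -2] → maximin = -2
Column maximums: [1, 4, 2] → minimax = 1
No saddle point (maximin ≠ minimax). Mixed strategy needed.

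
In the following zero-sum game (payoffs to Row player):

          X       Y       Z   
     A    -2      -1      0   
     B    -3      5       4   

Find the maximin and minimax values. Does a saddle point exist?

Maximin = -2, Minimax = -2, Saddle: True

Work:
Row minimums: [-2, -3] → maximin = -2
Column maximums: [-2, 5, 4] → minimax = -2
Saddle point exists! Game value = -2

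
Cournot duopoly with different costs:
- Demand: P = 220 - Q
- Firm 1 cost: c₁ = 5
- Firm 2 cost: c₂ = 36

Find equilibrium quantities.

q₁* = 82.0, q₂* = 51.0

Work:
Reaction: q₁ = (220 - 5 - q₂)/2
Reaction: q₂ = (220 - 36 - q₁)/2
Solve simultaneously:
q₁* = (220 - 2×5 + 36)/3 = 82.0
q₂* = (220 - 2×36 + 5)/3 = 51.0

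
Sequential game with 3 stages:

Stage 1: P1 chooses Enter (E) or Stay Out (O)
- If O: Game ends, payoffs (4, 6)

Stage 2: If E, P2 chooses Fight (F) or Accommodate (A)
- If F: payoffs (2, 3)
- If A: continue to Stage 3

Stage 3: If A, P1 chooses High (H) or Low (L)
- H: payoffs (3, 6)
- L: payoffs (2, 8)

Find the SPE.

SPE: (O, A, H); Outcome (4, 6)

Work:
Stage 3: P1 chooses H (3 vs 2)
Stage 2: P2: F->3, A->6 (anticipating H). Choose A
Stage 1: P1: O->4, E->3 (anticipating A, H). Choose O
SPE path: O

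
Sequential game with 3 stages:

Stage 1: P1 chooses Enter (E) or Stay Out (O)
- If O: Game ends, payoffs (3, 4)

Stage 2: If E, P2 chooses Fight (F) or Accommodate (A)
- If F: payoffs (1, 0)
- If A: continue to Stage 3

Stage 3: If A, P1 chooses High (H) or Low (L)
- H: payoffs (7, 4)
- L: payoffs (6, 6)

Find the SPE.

SPE: (E, A, H); Outcome (7, 4)

Work:
Stage 3: P1 chooses H (7 vs 6)
Stage 2: P2: F->0, A->4 (anticipating H). Choose A
Stage 1: P1: O->3, E->7 (anticipating A, H). Choose E
SPE path: E -> A -> H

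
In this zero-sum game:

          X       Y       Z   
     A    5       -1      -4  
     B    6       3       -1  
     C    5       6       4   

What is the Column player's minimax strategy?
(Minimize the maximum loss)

Column should play Z, value = 4

Work:
Column player minimizes Row's maximum payoff:
Column X: max payoff to Row = 6
Column Y: max payoff to Row = 6
Column Z: max payoff to Row = 4
Minimum is 4, achieved by column Z.
Minimax strategy: Z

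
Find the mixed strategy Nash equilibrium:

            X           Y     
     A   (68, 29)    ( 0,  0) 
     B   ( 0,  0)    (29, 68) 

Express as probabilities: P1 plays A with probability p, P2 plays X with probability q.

p = 0.701, q = 0.299

Work:
Find probabilities that make opponent indifferent:
P2 chooses q to make P1 indifferent between A and B
P1 chooses p to make P2 indifferent between X and Y
Mixed NE: P1 plays (A: 0.701, B: 0.299), P2 plays (X: 0.299, Y: 0.701)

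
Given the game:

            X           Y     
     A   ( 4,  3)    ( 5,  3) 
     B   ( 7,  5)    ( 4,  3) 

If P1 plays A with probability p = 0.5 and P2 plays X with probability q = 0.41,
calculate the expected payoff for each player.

E[P1] = 4.91, E[P2] = 3.41

Work:
E[P1] = p·q·π₁(A,X) + p·(1-q)·π₁(A,Y) + (1-p)·q·π₁(B,X) + (1-p)·(1-q)·π₁(B,Y)
= 0.5·0.41·4 + 0.5·0.59·5 + 0.5·0.41·7 + 0.5·0.59·4
= 4.91

E[P2] = 3.41 (similar calculation)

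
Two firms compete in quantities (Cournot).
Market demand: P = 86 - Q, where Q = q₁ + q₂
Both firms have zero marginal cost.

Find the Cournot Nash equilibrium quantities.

q₁* = q₂* = 28.67; P* = 28.67

Work:
Profit: π_i = P·q_i = (a - q_i - q_j)·q_i
FOC: ∂π_i/∂q_i = a - 2q_i - q_j = 0
Reaction function: q_i = (86 - q_j)/2
Symmetry: q* = 86/3 = 28.67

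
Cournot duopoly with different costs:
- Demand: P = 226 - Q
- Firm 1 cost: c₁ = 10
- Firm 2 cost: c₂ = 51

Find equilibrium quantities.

q₁* = 85.67, q₂* = 44.67

Work:
Reaction: q₁ = (226 - 10 - q₂)/2
Reaction: q₂ = (226 - 51 - q₁)/2
Solve simultaneously:
q₁* = (226 - 2×10 + 51)/3 = 85.67
q₂* = (226 - 2×51 + 10)/3 = 44.67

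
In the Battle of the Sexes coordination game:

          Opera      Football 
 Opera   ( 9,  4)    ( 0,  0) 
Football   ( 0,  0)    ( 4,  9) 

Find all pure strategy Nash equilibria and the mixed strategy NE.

Pure NE: (Opera, Opera) and (Football, Football); Mixed NE: p = 0.6923, q = 0.3077

Work:
Check pure NE:
(Opera, Opera): (9, 4) - no unilateral deviation beneficial
(Football, Football): (4, 9) - no unilateral deviation beneficial
Mixed NE: P1 plays Opera with p = 0.6923, P2 plays Opera with q = 0.3077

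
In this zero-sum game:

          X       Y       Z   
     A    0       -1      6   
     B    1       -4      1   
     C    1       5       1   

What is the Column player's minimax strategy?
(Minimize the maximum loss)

Column should play X, value = 1

Work:
Column player minimizes Row's maximum payoff:
Column X: max payoff to Row = 1
Column Y: max payoff to Row = 5
Column Z: max payoff to Row = 6
Minimum is 1, achieved by column X.
Minimax strategy: X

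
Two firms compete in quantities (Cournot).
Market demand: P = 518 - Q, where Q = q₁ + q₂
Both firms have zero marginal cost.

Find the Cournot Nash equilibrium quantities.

q₁* = q₂* = 172.67; P* = 172.67

Work:
Profit: π_i = P·q_i = (a - q_i - q_j)·q_i
FOC: ∂π_i/∂q_i = a - 2q_i - q_j = 0
Reaction function: q_i = (518 - q_j)/2
Symmetry: q* = 518/3 = 172.67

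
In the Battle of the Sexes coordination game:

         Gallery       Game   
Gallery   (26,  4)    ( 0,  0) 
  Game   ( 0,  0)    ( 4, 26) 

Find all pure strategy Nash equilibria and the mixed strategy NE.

Pure NE: (Gallery, Gallery) and (Game, Game); Mixed NE: p = 0.8667, q = 0.1333

Work:
Check pure NE:
(Gallery, Gallery): (26, 4) - no unilateral deviation beneficial
(Game, Game): (4, 26) - no unilateral deviation beneficial
Mixed NE: P1 plays Gallery with p = 0.8667, P2 plays Gallery with q = 0.1333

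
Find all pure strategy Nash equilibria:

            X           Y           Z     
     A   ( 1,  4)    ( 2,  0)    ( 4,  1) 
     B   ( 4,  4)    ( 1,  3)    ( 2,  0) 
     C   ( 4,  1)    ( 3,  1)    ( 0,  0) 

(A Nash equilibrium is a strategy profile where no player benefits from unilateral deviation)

Nash equilibrium: (B, X), (C, X), (C, Y)

Work:
Best responses:
  P1 vs X: payoffs [1, 4, 4] → best response B/C (payoff 4)
  P1 vs Y: payoffs [2, 1, 3] → best response C (payoff 3)
  P1 vs Z: payoffs [4, 2, 0] → best response A (payoff 4)
  P2 vs A: payoffs [4, 0, 1] → best response X (payoff 4)
  P2 vs B: payoffs [4, 3, 0] → best response X (payoff 4)
  P2 vs C: payoffs [1, 1, 0] → best response X/Y (payoff 1)
Mutual best responses: (B,X), (C,X), (C,Y) → Nash equilibria.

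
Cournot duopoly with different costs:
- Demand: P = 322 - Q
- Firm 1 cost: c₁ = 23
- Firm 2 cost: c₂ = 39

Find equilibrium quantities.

q₁* = 105.0, q₂* = 89.0

Work:
Reaction: q₁ = (322 - 23 - q₂)/2
Reaction: q₂ = (322 - 39 - q₁)/2
Solve simultaneously:
q₁* = (322 - 2×23 + 39)/3 = 105.0
q₂* = (322 - 2×39 + 23)/3 = 89.0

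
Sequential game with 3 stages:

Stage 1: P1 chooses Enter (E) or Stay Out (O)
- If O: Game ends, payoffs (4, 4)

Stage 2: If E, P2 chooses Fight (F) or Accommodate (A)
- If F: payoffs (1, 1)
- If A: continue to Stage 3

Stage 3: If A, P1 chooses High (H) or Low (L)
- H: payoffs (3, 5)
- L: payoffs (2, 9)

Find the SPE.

SPE: (O, A, H); Outcome (4, 4)

Work:
Stage 3: P1 chooses H (3 vs 2)
Stage 2: P2: F->1, A->5 (anticipating H). Choose A
Stage 1: P1: O->4, E->3 (anticipating A, H). Choose O
SPE path: O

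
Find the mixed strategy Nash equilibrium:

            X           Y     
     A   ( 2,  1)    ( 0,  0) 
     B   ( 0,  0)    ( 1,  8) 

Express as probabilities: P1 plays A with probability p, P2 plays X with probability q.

p = 0.8889, q = 0.3333

Work:
Find probabilities that make opponent indifferent:
P2 chooses q to make P1 indifferent between A and B
P1 chooses p to make P2 indifferent between X and Y
Mixed NE: P1 plays (A: 0.8889, B: 0.1111), P2 plays (X: 0.3333, Y: 0.6667)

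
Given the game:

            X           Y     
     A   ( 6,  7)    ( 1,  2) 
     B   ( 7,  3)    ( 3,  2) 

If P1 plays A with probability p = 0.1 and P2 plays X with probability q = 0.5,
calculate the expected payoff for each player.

E[P1] = 4.85, E[P2] = 2.7

Work:
E[P1] = p·q·π₁(A,X) + p·(1-q)·π₁(A,Y) + (1-p)·q·π₁(B,X) + (1-p)·(1-q)·π₁(B,Y)
= 0.1·0.5·6 + 0.1·0.5·1 + 0.9·0.5·7 + 0.9·0.5·3
= 4.85

E[P2] = 2.7 (similar calculation)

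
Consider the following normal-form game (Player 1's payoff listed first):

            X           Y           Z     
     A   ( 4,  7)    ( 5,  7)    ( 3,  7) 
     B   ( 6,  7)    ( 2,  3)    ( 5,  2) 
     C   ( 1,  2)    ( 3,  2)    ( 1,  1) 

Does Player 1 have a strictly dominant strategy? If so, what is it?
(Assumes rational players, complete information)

No strictly dominant strategy exists for Player 1

Work:
A strategy strictly dominates another if it gives a strictly higher payoff against every opponent action. Compare each pair of P1's strategies column-by-column:
  A vs B: [4 vs 6, 5 vs 2, 3 vs 5] → A does not strictly dominate B (column X: 4 ≤ 6)
  A vs C: [4 vs 1, 5 vs 3, 3 vs 1] → A strictly dominates C
  B vs A: [6 vs 4, 2 vs 5, 5 vs 3] → B does not strictly dominate A (column Y: 2 ≤ 5)
  B vs C: [6 vs 1, 2 vs 3, 5 vs 1] → B does not strictly dominate C (column Y: 2 ≤ 3)
  C vs A: [1 vs 4, 3 vs 5, 1 vs 3] → C does not strictly dominate A (column X: 1 ≤ 4)
  C vs B: [1 vs 6, 3 vs 2, 1 vs 5] → C does not strictly dominate B (column X: 1 ≤ 6)
No single strategy strictly dominates all others → no strictly dominant strategy.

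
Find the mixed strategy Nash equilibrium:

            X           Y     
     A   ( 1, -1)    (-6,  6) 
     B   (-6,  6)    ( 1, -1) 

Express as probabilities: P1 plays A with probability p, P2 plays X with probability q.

p = 0.5, q = 0.5

Work:
Find probabilities that make opponent indifferent:
P2 chooses q to make P1 indifferent between A and B
P1 chooses p to make P2 indifferent between X and Y
Mixed NE: P1 plays (A: 0.5, B: 0.5), P2 plays (X: 0.5, Y: 0.5)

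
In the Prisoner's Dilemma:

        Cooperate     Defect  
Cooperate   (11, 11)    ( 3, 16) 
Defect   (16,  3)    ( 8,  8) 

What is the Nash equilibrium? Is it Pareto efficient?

(Defect, Defect) is NE; not Pareto efficient

Work:
Defect dominates Cooperate for both players:
If P2 cooperates: Defect (16) > Cooperate (11)
If P2 defects: Defect (8) > Cooperate (3)
NE: (Defect, Defect) with payoff (8, 8)
But (Cooperate, Cooperate) = (11, 11) Pareto dominates (8, 8)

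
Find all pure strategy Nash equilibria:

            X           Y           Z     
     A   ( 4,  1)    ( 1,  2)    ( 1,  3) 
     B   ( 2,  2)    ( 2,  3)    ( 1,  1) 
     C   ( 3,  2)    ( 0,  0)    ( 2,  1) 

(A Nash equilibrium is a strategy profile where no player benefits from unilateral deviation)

Nash equilibrium: (B, Y)

Work:
Best responses:
  P1 vs X: payoffs [4, 2, 3] → best response A (payoff 4)
  P1 vs Y: payoffs [1, 2, 0] → best response B (payoff 2)
  P1 vs Z: payoffs [1, 1, 2] → best response C (payoff 2)
  P2 vs A: payoffs [1, 2, 3] → best response Z (payoff 3)
  P2 vs B: payoffs [2, 3, 1] → best response Y (payoff 3)
  P2 vs C: payoffs [2, 0, 1] → best response X (payoff 2)
Mutual best responses: (B,Y) → Nash equilibria.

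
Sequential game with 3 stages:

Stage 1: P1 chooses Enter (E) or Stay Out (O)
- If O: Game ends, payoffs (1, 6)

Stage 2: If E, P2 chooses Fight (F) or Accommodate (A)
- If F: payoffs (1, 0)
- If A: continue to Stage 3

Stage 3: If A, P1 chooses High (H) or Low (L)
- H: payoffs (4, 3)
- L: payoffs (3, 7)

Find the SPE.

SPE: (E, A, H); Outcome (4, 3)

Work:
Stage 3: P1 chooses H (4 vs 3)
Stage 2: P2: F->0, A->3 (anticipating H). Choose A
Stage 1: P1: O->1, E->4 (anticipating A, H). Choose E
SPE path: E -> A -> H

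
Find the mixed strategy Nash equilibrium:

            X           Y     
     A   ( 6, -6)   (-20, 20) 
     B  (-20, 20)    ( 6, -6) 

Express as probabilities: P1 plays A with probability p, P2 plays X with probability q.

p = 0.5, q = 0.5

Work:
Find probabilities that make opponent indifferent:
P2 chooses q to make P1 indifferent between A and B
P1 chooses p to make P2 indifferent between X and Y
Mixed NE: P1 plays (A: 0.5, B: 0.5), P2 plays (X: 0.5, Y: 0.5)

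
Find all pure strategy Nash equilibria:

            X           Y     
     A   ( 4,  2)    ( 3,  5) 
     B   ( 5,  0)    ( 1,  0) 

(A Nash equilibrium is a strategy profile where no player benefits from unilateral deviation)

Nash equilibrium: (A, Y), (B, X)

Work:
Best responses:
  P1 vs X: payoffs [4, 5] → best response B (payoff 5)
  P1 vs Y: payoffs [3, 1] → best response A (payoff 3)
  P2 vs A: payoffs [2, 5] → best response Y (payoff 5)
  P2 vs B: payoffs [0, 0] → best response X/Y (payoff 0)
Mutual best responses: (A,Y), (B,X) → Nash equilibria.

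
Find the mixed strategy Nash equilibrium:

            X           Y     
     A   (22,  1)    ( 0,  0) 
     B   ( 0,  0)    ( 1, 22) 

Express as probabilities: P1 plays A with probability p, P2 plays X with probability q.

p = 0.9565, q = 0.0435

Work:
Find probabilities that make opponent indifferent:
P2 chooses q to make P1 indifferent between A and B
P1 chooses p to make P2 indifferent between X and Y
Mixed NE: P1 plays (A: 0.9565, B: 0.0435), P2 plays (X: 0.0435, Y: 0.9565)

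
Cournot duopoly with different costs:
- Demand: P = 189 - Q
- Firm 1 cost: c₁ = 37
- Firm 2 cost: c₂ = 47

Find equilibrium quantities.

q₁* = 54.0, q₂* = 44.0

Work:
Reaction: q₁ = (189 - 37 - q₂)/2
Reaction: q₂ = (189 - 47 - q₁)/2
Solve simultaneously:
q₁* = (189 - 2×37 + 47)/3 = 54.0
q₂* = (189 - 2×47 + 37)/3 = 44.0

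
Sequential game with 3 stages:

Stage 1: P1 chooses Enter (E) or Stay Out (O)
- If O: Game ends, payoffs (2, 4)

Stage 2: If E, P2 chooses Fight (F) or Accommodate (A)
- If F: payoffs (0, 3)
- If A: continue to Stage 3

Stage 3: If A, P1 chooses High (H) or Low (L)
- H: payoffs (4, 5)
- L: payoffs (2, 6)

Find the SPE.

SPE: (E, A, H); Outcome (4, 5)

Work:
Stage 3: P1 chooses H (4 vs 2)
Stage 2: P2: F->3, A->5 (anticipating H). Choose A
Stage 1: P1: O->2, E->4 (anticipating A, H). Choose E
SPE path: E -> A -> H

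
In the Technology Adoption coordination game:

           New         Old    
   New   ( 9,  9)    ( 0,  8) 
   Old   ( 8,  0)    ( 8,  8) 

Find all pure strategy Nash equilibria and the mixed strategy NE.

Pure NE: (New, New) and (Old, Old); Mixed NE: p = 0.8889, q = 0.8889

Work:
Check pure NE:
(New, New): (9, 9) - no unilateral deviation beneficial
(Old, Old): (8, 8) - no unilateral deviation beneficial
Mixed NE: P1 plays New with p = 0.8889, P2 plays New with q = 0.8889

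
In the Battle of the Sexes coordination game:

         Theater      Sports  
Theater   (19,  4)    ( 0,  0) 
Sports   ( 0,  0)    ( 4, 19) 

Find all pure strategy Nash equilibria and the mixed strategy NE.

Pure NE: (Theater, Theater) and (Sports, Sports); Mixed NE: p = 0.8261, q = 0.1739

Work:
Check pure NE:
(Theater, Theater): (19, 4) - no unilateral deviation beneficial
(Sports, Sports): (4, 19) - no unilateral deviation beneficial
Mixed NE: P1 plays Theater with p = 0.8261, P2 plays Theater with q = 0.1739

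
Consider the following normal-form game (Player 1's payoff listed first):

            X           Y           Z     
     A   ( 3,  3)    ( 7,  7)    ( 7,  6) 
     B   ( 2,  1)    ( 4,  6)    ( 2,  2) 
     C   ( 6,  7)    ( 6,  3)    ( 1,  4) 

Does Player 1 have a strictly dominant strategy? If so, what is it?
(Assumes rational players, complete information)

No strictly dominant strategy exists for Player 1

Work:
A strategy strictly dominates another if it gives a strictly higher payoff against every opponent action. Compare each pair of P1's strategies column-by-column:
  A vs B: [3 vs 2, 7 vs 4, 7 vs 2] → A strictly dominates B
  A vs C: [3 vs 6, 7 vs 6, 7 vs 1] → A does not strictly dominate C (column X: 3 ≤ 6)
  B vs A: [2 vs 3, 4 vs 7, 2 vs 7] → B does not strictly dominate A (column X: 2 ≤ 3)
  B vs C: [2 vs 6, 4 vs 6, 2 vs 1] → B does not strictly dominate C (column X: 2 ≤ 6)
  C vs A: [6 vs 3, 6 vs 7, 1 vs 7] → C does not strictly dominate A (column Y: 6 ≤ 7)
  C vs B: [6 vs 2, 6 vs 4, 1 vs 2] → C does not strictly dominate B (column Z: 1 ≤ 2)
No single strategy strictly dominates all others → no strictly dominant strategy.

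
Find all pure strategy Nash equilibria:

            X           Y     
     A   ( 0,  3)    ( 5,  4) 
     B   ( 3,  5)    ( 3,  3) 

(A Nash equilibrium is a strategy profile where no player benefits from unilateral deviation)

Nash equilibrium: (A, Y), (B, X)

Work:
Best responses:
  P1 vs X: payoffs [0, 3] → best response B (payoff 3)
  P1 vs Y: payoffs [5, 3] → best response A (payoff 5)
  P2 vs A: payoffs [3, 4] → best response Y (payoff 4)
  P2 vs B: payoffs [5, 3] → best response X (payoff 5)
Mutual best responses: (A,Y), (B,X) → Nash equilibria.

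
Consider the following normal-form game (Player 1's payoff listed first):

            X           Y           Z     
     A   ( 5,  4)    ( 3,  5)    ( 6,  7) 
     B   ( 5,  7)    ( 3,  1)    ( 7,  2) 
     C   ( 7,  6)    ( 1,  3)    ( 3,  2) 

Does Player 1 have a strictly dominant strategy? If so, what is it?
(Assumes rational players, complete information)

No strictly dominant strategy exists for Player 1

Work:
A strategy strictly dominates another if it gives a strictly higher payoff against every opponent action. Compare each pair of P1's strategies column-by-column:
  A vs B: [5 vs 5, 3 vs 3, 6 vs 7] → A does not strictly dominate B (column X: 5 ≤ 5)
  A vs C: [5 vs 7, 3 vs 1, 6 vs 3] → A does not strictly dominate C (column X: 5 ≤ 7)
  B vs A: [5 vs 5, 3 vs 3, 7 vs 6] → B does not strictly dominate A (column X: 5 ≤ 5)
  B vs C: [5 vs 7, 3 vs 1, 7 vs 3] → B does not strictly dominate C (column X: 5 ≤ 7)
  C vs A: [7 vs 5, 1 vs 3, 3 vs 6] → C does not strictly dominate A (column Y: 1 ≤ 3)
  C vs B: [7 vs 5, 1 vs 3, 3 vs 7] → C does not strictly dominate B (column Y: 1 ≤ 3)
No single strategy strictly dominates all others → no strictly dominant strategy.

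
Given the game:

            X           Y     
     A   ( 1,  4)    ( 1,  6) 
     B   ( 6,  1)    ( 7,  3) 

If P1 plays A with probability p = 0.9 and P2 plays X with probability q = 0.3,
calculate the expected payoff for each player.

E[P1] = 1.57, E[P2] = 5.1

Work:
E[P1] = p·q·π₁(A,X) + p·(1-q)·π₁(A,Y) + (1-p)·q·π₁(B,X) + (1-p)·(1-q)·π₁(B,Y)
= 0.9·0.3·1 + 0.9·0.7·1 + 0.1·0.3·6 + 0.1·0.7·7
= 1.57

E[P2] = 5.1 (similar calculation)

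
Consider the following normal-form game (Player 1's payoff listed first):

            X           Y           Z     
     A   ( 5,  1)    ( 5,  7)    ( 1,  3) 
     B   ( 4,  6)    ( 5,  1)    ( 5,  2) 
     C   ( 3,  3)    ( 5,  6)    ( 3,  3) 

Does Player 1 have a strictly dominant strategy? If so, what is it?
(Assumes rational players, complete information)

No strictly dominant strategy exists for Player 1

Work:
A strategy strictly dominates another if it gives a strictly higher payoff against every opponent action. Compare each pair of P1's strategies column-by-column:
  A vs B: [5 vs 4, 5 vs 5, 1 vs 5] → A does not strictly dominate B (column Y: 5 ≤ 5)
  A vs C: [5 vs 3, 5 vs 5, 1 vs 3] → A does not strictly dominate C (column Y: 5 ≤ 5)
  B vs A: [4 vs 5, 5 vs 5, 5 vs 1] → B does not strictly dominate A (column X: 4 ≤ 5)
  B vs C: [4 vs 3, 5 vs 5, 5 vs 3] → B does not strictly dominate C (column Y: 5 ≤ 5)
  C vs A: [3 vs 5, 5 vs 5, 3 vs 1] → C does not strictly dominate A (column X: 3 ≤ 5)
  C vs B: [3 vs 4, 5 vs 5, 3 vs 5] → C does not strictly dominate B (column X: 3 ≤ 4)
No single strategy strictly dominates all others → no strictly dominant strategy.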